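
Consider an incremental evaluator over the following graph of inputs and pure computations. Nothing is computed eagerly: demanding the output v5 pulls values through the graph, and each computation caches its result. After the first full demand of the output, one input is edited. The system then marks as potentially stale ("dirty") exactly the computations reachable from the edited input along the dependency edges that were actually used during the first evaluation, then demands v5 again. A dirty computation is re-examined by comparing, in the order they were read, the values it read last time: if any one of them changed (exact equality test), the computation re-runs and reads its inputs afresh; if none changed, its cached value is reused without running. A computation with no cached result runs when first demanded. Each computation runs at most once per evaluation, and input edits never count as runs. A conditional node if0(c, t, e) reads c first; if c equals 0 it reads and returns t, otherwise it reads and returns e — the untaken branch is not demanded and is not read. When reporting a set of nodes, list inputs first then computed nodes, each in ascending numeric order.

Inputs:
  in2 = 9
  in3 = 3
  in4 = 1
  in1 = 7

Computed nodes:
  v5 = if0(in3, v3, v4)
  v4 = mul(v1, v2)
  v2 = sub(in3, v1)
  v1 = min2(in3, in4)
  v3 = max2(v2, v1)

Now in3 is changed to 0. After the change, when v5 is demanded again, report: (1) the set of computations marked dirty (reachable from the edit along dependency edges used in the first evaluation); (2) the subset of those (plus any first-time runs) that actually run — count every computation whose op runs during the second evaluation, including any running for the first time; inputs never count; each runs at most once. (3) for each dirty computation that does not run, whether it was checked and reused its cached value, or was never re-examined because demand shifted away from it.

Dirty set: v1, v2, v4, v5.
Run set: v1, v2, v3, v5 (4 run).
Left stale — demand moved off them: v4.
The important point: the flipped condition redirects demand; v4 is left stale, never re-checked.

Initial pass — values computed on the first demand:
  v1 = min2(3, 1) = 1
  v2 = sub(3, 1) = 2
  v4 = mul(1, 2) = 2
  v5 = if0(in3=3 -> else branch v4) = 2

Second demand — change propagation:
  v1: re-runs because in3 3->0; new result 0.
  v2: re-runs because in3 3->0; v1 1->0; new result 0.
  v3: newly demanded (no cache) — executes and yields 0.
  v4: dirty yet unreached — the second evaluation never asks for it.
  v5: re-runs because in3 3->0; new result 0.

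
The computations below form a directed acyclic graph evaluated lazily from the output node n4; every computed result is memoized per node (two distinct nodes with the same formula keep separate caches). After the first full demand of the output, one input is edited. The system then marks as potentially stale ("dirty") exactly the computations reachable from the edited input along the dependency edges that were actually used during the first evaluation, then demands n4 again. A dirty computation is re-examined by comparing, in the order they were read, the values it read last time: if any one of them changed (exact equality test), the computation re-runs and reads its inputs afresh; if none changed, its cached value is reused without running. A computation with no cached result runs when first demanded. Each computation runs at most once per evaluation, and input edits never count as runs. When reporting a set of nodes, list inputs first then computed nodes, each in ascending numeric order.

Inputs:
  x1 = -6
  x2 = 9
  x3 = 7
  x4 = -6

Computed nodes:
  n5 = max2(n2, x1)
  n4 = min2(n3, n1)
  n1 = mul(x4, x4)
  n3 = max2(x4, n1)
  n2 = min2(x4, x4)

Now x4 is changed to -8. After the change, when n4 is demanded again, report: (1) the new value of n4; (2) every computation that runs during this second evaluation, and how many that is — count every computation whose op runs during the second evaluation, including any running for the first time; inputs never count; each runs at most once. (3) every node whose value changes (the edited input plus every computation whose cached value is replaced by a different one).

First demand of the output computes:
  n1 = mul(-6, -6) = 36
  n3 = max2(-6, 36) = 36
  n4 = min2(36, 36) = 36

After the edit, cleaning proceeds:
  n1: a read changed (x4 -6->-8; x4 -6->-8) — executes, giving 64.
  n3: a read changed (x4 -6->-8; n1 36->64) — executes, giving 64.
  n4: a read changed (n3 36->64; n1 36->64) — executes, giving 64.

Demanding n4 again yields 64.
3 computations run: n1, n3, n4.
The nodes whose values change: x4, n1, n3, n4.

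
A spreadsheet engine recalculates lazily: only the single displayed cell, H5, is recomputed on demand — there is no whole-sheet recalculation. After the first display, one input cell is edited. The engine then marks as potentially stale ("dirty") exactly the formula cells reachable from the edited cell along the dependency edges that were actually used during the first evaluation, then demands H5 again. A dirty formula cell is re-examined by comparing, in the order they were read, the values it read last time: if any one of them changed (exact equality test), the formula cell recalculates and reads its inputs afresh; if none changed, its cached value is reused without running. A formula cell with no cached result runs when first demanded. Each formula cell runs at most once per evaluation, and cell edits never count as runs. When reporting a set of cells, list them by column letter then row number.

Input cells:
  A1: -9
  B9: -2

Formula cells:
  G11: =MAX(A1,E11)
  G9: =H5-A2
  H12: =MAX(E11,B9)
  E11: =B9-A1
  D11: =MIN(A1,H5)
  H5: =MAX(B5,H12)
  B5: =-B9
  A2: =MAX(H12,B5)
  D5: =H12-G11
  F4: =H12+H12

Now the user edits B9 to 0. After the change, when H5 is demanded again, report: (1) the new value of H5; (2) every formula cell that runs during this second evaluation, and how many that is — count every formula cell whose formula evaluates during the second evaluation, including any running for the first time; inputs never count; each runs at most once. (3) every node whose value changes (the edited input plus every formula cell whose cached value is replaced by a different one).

New value of H5: 9.
Formula cells that run: B5, E11, H5, H12 — 4 in total.
Values that change: B5, B9, E11, H5, H12.

First evaluation (everything demanded from the output):
  B5 = -(-2) = 2
  E11 = -2 - -9 = 7
  H12 = MAX(7, -2) = 7
  H5 = MAX(2, 7) = 7

Propagation after the edit:
  B5: runs — B9 -2->0; result 0.
  E11: runs — B9 -2->0; result 9.
  H12: runs — E11 7->9; B9 -2->0; result 9.
  H5: runs — B5 2->0; H12 7->9; result 9.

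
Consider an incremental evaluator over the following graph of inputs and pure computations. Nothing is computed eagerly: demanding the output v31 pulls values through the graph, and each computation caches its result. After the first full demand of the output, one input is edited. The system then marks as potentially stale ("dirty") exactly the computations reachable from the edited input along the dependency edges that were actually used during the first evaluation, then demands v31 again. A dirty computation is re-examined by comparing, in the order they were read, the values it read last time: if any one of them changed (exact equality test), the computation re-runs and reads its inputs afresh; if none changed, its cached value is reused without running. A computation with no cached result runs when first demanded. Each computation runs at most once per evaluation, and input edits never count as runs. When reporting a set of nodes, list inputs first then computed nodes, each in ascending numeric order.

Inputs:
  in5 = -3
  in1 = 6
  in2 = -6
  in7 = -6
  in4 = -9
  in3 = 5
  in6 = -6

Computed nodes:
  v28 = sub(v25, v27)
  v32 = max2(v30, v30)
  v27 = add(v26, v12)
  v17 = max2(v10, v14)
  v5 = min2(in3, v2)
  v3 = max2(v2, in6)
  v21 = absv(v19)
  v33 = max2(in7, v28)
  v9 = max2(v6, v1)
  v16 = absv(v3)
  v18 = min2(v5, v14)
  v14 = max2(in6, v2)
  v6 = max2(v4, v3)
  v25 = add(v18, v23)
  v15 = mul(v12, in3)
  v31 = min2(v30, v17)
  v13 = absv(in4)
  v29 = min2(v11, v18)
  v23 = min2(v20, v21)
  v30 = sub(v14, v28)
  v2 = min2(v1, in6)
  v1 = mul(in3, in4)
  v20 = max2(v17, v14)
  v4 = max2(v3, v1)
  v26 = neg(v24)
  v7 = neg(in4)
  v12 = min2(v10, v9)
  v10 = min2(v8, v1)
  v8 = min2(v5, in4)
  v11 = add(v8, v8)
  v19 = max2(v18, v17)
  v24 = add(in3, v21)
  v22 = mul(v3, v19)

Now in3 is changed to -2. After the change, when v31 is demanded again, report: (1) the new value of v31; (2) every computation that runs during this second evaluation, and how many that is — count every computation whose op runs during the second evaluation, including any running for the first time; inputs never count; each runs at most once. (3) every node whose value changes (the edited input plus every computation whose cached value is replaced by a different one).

v31 now evaluates to -7.
Run set: v1, v2, v3, v4, v5, v6, v8, v9, v10, v12, v14, v17, v18, v19, v24, v25, v26, v27, v28, v30, v31 (21 run).
Changed values: in3, v1, v2, v4, v5, v6, v8, v9, v10, v12, v18, v24, v25, v26, v27, v28, v30, v31.
The important point: at v20 every value read last time is unchanged, so the dirty flag clears without a run.

Initial pass — values computed on the first demand:
  v1 = mul(5, -9) = -45
  v2 = min2(-45, -6) = -45
  v3 = max2(-45, -6) = -6
  v4 = max2(-6, -45) = -6
  v5 = min2(5, -45) = -45
  v6 = max2(-6, -6) = -6
  v8 = min2(-45, -9) = -45
  v9 = max2(-6, -45) = -6
  v10 = min2(-45, -45) = -45
  v12 = min2(-45, -6) = -45
  v14 = max2(-6, -45) = -6
  v17 = max2(-45, -6) = -6
  v18 = min2(-45, -6) = -45
  v19 = max2(-45, -6) = -6
  v20 = max2(-6, -6) = -6
  v21 = absv(-6) = 6
  v23 = min2(-6, 6) = -6
  v24 = add(5, 6) = 11
  v25 = add(-45, -6) = -51
  v26 = neg(11) = -11
  v27 = add(-11, -45) = -56
  v28 = sub(-51, -56) = 5
  v30 = sub(-6, 5) = -11
  v31 = min2(-11, -6) = -11

Second demand — change propagation:
  v1: re-runs because in3 5->-2; new result 18.
  v2: re-runs because v1 -45->18; new result -6.
  v3: re-runs because v2 -45->-6; new result -6 (unchanged).
  v4: re-runs because v1 -45->18; new result 18.
  v5: re-runs because in3 5->-2; v2 -45->-6; new result -6.
  v6: re-runs because v4 -6->18; new result 18.
  v8: re-runs because v5 -45->-6; new result -9.
  v9: re-runs because v6 -6->18; v1 -45->18; new result 18.
  v10: re-runs because v8 -45->-9; v1 -45->18; new result -9.
  v12: re-runs because v10 -45->-9; v9 -6->18; new result -9.
  v14: re-runs because v2 -45->-6; new result -6 (unchanged).
  v17: re-runs because v10 -45->-9; new result -6 (unchanged).
  v18: re-runs because v5 -45->-6; new result -6.
  v19: re-runs because v18 -45->-6; new result -6 (unchanged).
  v20: re-examined; everything it read last time is the same (v17 unchanged, v14 unchanged) — cache -6 kept, no run.
  v21: re-examined; everything it read last time is the same (v19 unchanged) — cache 6 kept, no run.
  v23: re-examined; everything it read last time is the same (v20 unchanged, v21 unchanged) — cache -6 kept, no run.
  v24: re-runs because in3 5->-2; new result 4.
  v25: re-runs because v18 -45->-6; new result -12.
  v26: re-runs because v24 11->4; new result -4.
  v27: re-runs because v26 -11->-4; v12 -45->-9; new result -13.
  v28: re-runs because v25 -51->-12; v27 -56->-13; new result 1.
  v30: re-runs because v28 5->1; new result -7.
  v31: re-runs because v30 -11->-7; new result -7.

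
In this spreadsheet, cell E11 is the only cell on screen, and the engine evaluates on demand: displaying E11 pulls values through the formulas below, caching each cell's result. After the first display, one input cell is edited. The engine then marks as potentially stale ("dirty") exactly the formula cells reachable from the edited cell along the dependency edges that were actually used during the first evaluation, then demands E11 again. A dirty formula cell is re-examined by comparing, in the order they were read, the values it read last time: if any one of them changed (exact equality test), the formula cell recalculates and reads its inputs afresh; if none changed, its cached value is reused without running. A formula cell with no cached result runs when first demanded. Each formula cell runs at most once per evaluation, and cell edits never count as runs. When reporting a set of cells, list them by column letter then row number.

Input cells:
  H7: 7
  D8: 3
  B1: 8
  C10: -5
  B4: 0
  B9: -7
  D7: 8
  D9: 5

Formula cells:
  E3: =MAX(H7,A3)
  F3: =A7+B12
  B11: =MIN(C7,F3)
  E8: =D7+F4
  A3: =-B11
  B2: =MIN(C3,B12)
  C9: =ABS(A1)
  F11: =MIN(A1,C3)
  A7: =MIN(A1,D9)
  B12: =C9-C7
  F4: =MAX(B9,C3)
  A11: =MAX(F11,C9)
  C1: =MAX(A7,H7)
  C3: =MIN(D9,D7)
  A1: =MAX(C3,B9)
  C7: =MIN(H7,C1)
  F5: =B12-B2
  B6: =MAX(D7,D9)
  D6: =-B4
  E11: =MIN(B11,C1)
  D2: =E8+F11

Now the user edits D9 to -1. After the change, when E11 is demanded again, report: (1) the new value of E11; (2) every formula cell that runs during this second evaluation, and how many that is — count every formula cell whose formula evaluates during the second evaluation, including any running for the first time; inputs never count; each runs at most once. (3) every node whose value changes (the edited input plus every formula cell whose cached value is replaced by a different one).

Initial pass — values computed on the first demand:
  C3 = MIN(5, 8) = 5
  A1 = MAX(5, -7) = 5
  A7 = MIN(5, 5) = 5
  C1 = MAX(5, 7) = 7
  C7 = MIN(7, 7) = 7
  C9 = ABS(5) = 5
  B12 = 5 - 7 = -2
  F3 = 5 + -2 = 3
  B11 = MIN(7, 3) = 3
  E11 = MIN(3, 7) = 3

Second demand — change propagation:
  C3: re-runs because D9 5->-1; new result -1.
  A1: re-runs because C3 5->-1; new result -1.
  A7: re-runs because A1 5->-1; D9 5->-1; new result -1.
  C1: re-runs because A7 5->-1; new result 7 (unchanged).
  C7: re-examined; everything it read last time is the same (H7 unchanged, C1 unchanged) — cache 7 kept, no run.
  C9: re-runs because A1 5->-1; new result 1.
  B12: re-runs because C9 5->1; new result -6.
  F3: re-runs because A7 5->-1; B12 -2->-6; new result -7.
  B11: re-runs because F3 3->-7; new result -7.
  E11: re-runs because B11 3->-7; new result -7.

The important point: at C7 every value read last time is unchanged, so the dirty flag clears without a run.

E11 now evaluates to -7.
Run set: A1, A7, B11, B12, C1, C3, C9, E11, F3 (9 run).
Changed values: A1, A7, B11, B12, C3, C9, D9, E11, F3.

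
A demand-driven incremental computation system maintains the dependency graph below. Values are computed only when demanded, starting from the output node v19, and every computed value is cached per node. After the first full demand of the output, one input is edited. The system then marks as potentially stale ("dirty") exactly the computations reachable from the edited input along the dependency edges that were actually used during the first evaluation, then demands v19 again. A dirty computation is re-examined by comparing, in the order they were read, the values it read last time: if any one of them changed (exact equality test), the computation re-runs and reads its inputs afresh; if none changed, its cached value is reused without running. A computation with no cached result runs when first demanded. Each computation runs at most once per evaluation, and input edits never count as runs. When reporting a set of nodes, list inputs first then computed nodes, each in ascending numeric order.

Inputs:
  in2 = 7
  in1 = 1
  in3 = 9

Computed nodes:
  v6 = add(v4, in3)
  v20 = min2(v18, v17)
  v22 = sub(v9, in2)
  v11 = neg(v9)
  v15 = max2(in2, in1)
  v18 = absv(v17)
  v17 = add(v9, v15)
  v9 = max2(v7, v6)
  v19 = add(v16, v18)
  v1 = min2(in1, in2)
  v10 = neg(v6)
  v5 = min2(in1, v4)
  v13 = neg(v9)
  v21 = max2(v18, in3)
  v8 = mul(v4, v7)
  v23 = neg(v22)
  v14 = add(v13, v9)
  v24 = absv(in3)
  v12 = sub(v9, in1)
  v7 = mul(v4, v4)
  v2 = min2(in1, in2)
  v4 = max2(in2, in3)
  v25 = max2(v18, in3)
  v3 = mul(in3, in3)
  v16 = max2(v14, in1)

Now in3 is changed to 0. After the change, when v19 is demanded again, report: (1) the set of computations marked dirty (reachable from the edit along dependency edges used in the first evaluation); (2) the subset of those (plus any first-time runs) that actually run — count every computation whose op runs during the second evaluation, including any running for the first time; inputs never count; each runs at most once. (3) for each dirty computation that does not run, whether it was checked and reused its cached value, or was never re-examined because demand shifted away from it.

First evaluation (everything demanded from the output):
  v4 = max2(7, 9) = 9
  v6 = add(9, 9) = 18
  v7 = mul(9, 9) = 81
  v9 = max2(81, 18) = 81
  v13 = neg(81) = -81
  v14 = add(-81, 81) = 0
  v15 = max2(7, 1) = 7
  v16 = max2(0, 1) = 1
  v17 = add(81, 7) = 88
  v18 = absv(88) = 88
  v19 = add(1, 88) = 89

Propagation after the edit:
  v4: runs — in3 9->0; result 7.
  v6: runs — v4 9->7; in3 9->0; result 7.
  v7: runs — v4 9->7; v4 9->7; result 49.
  v9: runs — v7 81->49; v6 18->7; result 49.
  v13: runs — v9 81->49; result -49.
  v14: runs — v13 -81->-49; v9 81->49; result 0 (same value as before).
  v16: checked — values it read are unchanged (v14 unchanged, in1 unchanged); reused cached 1 without running.
  v17: runs — v9 81->49; result 56.
  v18: runs — v17 88->56; result 56.
  v19: runs — v18 88->56; result 57.

Key observation: the cutoff stops propagation at v16 — its inputs' values are unchanged, so it reuses its cache.

Marked dirty: v4, v6, v7, v9, v13, v14, v16, v17, v18, v19.
Computations that run: v4, v6, v7, v9, v13, v14, v17, v18, v19 — 9 in total.
Checked but reused from cache: v16.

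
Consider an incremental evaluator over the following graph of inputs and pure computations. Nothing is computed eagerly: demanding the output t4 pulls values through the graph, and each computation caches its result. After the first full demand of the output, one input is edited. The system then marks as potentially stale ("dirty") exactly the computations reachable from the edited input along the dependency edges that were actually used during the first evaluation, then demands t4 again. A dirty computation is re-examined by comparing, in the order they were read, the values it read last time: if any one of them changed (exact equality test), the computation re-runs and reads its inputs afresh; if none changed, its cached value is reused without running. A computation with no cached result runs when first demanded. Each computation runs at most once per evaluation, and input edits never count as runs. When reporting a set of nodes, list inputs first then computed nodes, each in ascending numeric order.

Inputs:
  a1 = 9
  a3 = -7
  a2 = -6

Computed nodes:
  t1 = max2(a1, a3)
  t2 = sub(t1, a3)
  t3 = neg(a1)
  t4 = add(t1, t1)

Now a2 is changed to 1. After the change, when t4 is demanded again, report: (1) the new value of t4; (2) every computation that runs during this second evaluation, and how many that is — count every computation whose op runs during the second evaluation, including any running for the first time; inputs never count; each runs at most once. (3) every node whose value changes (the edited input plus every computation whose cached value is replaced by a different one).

t4 now evaluates to 18.
Run set: none (0 run).
Changed values: a2.
The important point: nothing the output needs ever reads a2, so the edit is invisible to it.

Initial pass — values computed on the first demand:
  t1 = max2(9, -7) = 9
  t4 = add(9, 9) = 18

Second demand — change propagation:
  no demanded computation ever read a2, so the edit dirties nothing and nothing runs.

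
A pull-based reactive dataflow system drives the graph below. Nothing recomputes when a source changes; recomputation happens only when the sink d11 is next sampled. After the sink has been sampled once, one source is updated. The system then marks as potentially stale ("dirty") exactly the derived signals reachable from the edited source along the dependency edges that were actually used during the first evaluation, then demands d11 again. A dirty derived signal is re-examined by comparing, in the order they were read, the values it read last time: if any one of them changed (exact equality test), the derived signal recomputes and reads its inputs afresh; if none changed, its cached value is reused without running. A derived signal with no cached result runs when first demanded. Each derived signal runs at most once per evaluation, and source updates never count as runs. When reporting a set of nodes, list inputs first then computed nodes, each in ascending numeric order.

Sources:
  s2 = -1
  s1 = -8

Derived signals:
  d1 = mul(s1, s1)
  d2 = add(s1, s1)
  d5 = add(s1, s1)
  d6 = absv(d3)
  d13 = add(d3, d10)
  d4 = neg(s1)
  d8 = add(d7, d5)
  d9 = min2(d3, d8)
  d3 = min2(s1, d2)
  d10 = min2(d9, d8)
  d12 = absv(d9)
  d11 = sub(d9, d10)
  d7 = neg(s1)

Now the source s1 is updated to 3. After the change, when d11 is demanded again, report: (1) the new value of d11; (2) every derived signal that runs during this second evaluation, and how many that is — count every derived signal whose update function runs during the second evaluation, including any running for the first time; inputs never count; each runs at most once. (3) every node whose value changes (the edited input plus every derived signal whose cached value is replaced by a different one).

First evaluation (everything demanded from the output):
  d2 = add(-8, -8) = -16
  d3 = min2(-8, -16) = -16
  d5 = add(-8, -8) = -16
  d7 = neg(-8) = 8
  d8 = add(8, -16) = -8
  d9 = min2(-16, -8) = -16
  d10 = min2(-16, -8) = -16
  d11 = sub(-16, -16) = 0

Propagation after the edit:
  d2: runs — s1 -8->3; s1 -8->3; result 6.
  d3: runs — s1 -8->3; d2 -16->6; result 3.
  d5: runs — s1 -8->3; s1 -8->3; result 6.
  d7: runs — s1 -8->3; result -3.
  d8: runs — d7 8->-3; d5 -16->6; result 3.
  d9: runs — d3 -16->3; d8 -8->3; result 3.
  d10: runs — d9 -16->3; d8 -8->3; result 3.
  d11: runs — d9 -16->3; d10 -16->3; result 0 (same value as before).

New value of d11: 0.
Derived signals that run: d2, d3, d5, d7, d8, d9, d10, d11 — 8 in total.
Values that change: s1, d2, d3, d5, d7, d8, d9, d10.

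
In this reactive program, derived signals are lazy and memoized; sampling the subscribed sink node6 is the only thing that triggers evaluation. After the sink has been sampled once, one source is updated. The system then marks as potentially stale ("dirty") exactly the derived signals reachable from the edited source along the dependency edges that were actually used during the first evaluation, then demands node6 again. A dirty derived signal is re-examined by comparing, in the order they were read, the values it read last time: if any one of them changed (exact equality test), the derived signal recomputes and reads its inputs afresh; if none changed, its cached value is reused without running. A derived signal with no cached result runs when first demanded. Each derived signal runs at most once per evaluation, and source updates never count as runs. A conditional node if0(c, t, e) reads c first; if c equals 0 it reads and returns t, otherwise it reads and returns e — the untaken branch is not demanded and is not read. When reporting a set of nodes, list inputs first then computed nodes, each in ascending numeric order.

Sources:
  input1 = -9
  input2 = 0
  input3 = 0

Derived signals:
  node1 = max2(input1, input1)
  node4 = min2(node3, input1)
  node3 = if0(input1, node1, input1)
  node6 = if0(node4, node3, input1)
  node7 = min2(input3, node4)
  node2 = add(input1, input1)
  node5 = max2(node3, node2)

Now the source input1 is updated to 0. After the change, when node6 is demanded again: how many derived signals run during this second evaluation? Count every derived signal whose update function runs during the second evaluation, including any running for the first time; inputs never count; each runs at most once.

4 derived signals run: node1, node3, node4, node6.
Note the branch switch — node1 had no cache and runs now for the first time.

First demand of the output computes:
  node3 = if0(input1=-9 -> else branch input1) = -9
  node4 = min2(-9, -9) = -9
  node6 = if0(node4=-9 -> else branch input1) = -9

After the edit, cleaning proceeds:
  node1: had never run; runs now, result 0.
  node3: a read changed (input1 -9->0; input1 -9->0) — executes, giving 0.
  node4: a read changed (node3 -9->0; input1 -9->0) — executes, giving 0.
  node6: a read changed (node4 -9->0; input1 -9->0) — executes, giving 0.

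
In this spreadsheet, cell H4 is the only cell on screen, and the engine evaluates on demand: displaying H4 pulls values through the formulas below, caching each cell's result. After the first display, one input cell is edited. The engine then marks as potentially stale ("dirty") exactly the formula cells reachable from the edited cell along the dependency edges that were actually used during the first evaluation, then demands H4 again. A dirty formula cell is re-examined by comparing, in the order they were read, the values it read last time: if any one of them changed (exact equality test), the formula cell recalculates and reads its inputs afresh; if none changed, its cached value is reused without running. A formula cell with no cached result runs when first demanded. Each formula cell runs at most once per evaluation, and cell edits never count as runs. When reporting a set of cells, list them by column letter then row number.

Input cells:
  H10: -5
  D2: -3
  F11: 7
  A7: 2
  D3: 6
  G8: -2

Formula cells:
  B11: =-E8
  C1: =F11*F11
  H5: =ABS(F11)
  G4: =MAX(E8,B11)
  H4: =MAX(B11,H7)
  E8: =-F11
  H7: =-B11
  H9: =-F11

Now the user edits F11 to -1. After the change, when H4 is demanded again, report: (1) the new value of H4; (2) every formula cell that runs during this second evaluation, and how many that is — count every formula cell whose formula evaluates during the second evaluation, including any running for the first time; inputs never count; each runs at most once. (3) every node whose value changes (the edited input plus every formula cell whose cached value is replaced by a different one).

H4 now evaluates to 1.
Run set: B11, E8, H4, H7 (4 run).
Changed values: B11, E8, F11, H4, H7.

Initial pass — values computed on the first demand:
  E8 = -(7) = -7
  B11 = -(-7) = 7
  H7 = -(7) = -7
  H4 = MAX(7, -7) = 7

Second demand — change propagation:
  E8: re-runs because F11 7->-1; new result 1.
  B11: re-runs because E8 -7->1; new result -1.
  H7: re-runs because B11 7->-1; new result 1.
  H4: re-runs because B11 7->-1; H7 -7->1; new result 1.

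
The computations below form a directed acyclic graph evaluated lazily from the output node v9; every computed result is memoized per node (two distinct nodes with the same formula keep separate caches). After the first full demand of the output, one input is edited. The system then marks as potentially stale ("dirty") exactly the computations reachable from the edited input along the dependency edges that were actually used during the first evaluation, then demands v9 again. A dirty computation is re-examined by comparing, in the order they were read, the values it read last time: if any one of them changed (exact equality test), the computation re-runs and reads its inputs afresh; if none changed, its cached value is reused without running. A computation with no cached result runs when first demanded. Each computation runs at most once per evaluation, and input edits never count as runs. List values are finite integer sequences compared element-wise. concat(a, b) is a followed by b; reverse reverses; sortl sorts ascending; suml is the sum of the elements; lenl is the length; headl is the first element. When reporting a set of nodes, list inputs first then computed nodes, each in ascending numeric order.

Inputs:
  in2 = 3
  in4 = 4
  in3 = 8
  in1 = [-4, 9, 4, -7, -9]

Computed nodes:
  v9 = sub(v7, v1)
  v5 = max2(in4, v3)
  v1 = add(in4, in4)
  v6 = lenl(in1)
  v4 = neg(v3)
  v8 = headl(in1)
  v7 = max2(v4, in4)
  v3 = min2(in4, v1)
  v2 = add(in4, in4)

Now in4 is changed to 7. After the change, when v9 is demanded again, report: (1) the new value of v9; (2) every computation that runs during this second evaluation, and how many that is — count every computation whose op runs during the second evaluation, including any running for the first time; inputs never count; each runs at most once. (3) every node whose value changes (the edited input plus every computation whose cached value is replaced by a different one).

Demanding v9 again yields -7.
5 computations run: v1, v3, v4, v7, v9.
The nodes whose values change: in4, v1, v3, v4, v7, v9.

First demand of the output computes:
  v1 = add(4, 4) = 8
  v3 = min2(4, 8) = 4
  v4 = neg(4) = -4
  v7 = max2(-4, 4) = 4
  v9 = sub(4, 8) = -4

After the edit, cleaning proceeds:
  v1: a read changed (in4 4->7; in4 4->7) — executes, giving 14.
  v3: a read changed (in4 4->7; v1 8->14) — executes, giving 7.
  v4: a read changed (v3 4->7) — executes, giving -7.
  v7: a read changed (v4 -4->-7; in4 4->7) — executes, giving 7.
  v9: a read changed (v7 4->7; v1 8->14) — executes, giving -7.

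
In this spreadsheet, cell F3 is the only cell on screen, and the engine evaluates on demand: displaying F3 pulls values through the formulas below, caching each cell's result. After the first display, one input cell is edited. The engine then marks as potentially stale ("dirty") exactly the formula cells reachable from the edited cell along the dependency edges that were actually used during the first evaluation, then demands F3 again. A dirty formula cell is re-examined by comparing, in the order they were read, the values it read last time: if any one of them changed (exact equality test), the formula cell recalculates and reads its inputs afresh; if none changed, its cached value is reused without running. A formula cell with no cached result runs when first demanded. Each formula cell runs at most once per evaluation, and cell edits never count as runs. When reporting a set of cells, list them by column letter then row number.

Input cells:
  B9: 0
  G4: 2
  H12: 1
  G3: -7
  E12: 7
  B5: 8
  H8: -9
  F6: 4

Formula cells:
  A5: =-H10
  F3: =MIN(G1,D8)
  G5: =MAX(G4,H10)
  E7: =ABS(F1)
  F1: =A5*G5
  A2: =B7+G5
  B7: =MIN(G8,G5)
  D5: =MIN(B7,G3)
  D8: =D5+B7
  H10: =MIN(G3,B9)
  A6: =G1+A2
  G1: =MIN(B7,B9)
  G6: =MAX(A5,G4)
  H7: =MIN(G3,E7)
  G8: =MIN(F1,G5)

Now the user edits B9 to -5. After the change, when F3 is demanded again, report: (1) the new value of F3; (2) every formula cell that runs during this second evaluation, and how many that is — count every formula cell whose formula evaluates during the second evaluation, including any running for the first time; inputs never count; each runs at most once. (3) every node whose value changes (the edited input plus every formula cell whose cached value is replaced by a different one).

Initial pass — values computed on the first demand:
  H10 = MIN(-7, 0) = -7
  A5 = -(-7) = 7
  G5 = MAX(2, -7) = 2
  F1 = 7 * 2 = 14
  G8 = MIN(14, 2) = 2
  B7 = MIN(2, 2) = 2
  D5 = MIN(2, -7) = -7
  D8 = -7 + 2 = -5
  G1 = MIN(2, 0) = 0
  F3 = MIN(0, -5) = -5

Second demand — change propagation:
  H10: re-runs because B9 0->-5; new result -7 (unchanged).
  A5: re-examined; everything it read last time is the same (H10 unchanged) — cache 7 kept, no run.
  G5: re-examined; everything it read last time is the same (G4 unchanged, H10 unchanged) — cache 2 kept, no run.
  F1: re-examined; everything it read last time is the same (A5 unchanged, G5 unchanged) — cache 14 kept, no run.
  G8: re-examined; everything it read last time is the same (F1 unchanged, G5 unchanged) — cache 2 kept, no run.
  B7: re-examined; everything it read last time is the same (G8 unchanged, G5 unchanged) — cache 2 kept, no run.
  D5: re-examined; everything it read last time is the same (B7 unchanged, G3 unchanged) — cache -7 kept, no run.
  D8: re-examined; everything it read last time is the same (D5 unchanged, B7 unchanged) — cache -5 kept, no run.
  G1: re-runs because B9 0->-5; new result -5.
  F3: re-runs because G1 0->-5; new result -5 (unchanged).

The important point: at A5 every value read last time is unchanged, so the dirty flag clears without a run.

F3 now evaluates to -5.
Run set: F3, G1, H10 (3 run).
Changed values: B9, G1.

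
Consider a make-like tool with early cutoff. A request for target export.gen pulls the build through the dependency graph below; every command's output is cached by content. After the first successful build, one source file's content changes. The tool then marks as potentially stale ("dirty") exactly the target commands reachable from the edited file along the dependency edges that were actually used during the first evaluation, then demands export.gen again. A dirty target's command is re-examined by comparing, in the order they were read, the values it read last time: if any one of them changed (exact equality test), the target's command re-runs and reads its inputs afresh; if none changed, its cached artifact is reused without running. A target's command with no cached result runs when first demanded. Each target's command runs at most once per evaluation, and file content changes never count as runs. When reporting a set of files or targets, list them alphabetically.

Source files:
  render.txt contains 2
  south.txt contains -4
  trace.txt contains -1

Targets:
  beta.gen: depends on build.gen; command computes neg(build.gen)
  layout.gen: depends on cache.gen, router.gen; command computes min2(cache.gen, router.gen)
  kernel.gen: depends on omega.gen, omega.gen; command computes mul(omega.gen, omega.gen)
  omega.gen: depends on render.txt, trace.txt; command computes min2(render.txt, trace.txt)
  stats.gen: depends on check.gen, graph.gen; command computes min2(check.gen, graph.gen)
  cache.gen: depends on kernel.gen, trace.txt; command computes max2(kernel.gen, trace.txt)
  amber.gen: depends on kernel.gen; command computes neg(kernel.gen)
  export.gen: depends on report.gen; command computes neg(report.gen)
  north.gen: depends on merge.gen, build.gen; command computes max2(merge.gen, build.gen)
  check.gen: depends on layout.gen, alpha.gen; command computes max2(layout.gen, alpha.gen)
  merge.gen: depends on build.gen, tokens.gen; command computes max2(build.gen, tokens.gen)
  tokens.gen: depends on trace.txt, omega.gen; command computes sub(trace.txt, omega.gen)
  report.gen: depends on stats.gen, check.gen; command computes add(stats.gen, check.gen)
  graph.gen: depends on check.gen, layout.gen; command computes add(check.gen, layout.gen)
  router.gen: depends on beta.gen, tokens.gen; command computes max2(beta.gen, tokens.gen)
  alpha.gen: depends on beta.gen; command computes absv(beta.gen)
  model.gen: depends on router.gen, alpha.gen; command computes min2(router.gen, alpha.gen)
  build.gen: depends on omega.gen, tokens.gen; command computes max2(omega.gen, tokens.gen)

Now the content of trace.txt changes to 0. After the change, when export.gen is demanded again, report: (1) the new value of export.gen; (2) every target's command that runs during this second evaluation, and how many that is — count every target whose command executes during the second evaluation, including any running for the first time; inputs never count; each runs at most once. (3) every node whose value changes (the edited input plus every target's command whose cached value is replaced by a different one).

First demand of the output computes:
  omega.gen = min2(2, -1) = -1
  kernel.gen = mul(-1, -1) = 1
  cache.gen = max2(1, -1) = 1
  tokens.gen = sub(-1, -1) = 0
  build.gen = max2(-1, 0) = 0
  beta.gen = neg(0) = 0
  alpha.gen = absv(0) = 0
  router.gen = max2(0, 0) = 0
  layout.gen = min2(1, 0) = 0
  check.gen = max2(0, 0) = 0
  graph.gen = add(0, 0) = 0
  stats.gen = min2(0, 0) = 0
  report.gen = add(0, 0) = 0
  export.gen = neg(0) = 0

After the edit, cleaning proceeds:
  omega.gen: a read changed (trace.txt -1->0) — executes, giving 0.
  kernel.gen: a read changed (omega.gen -1->0; omega.gen -1->0) — executes, giving 0.
  cache.gen: a read changed (kernel.gen 1->0; trace.txt -1->0) — executes, giving 0.
  tokens.gen: a read changed (trace.txt -1->0; omega.gen -1->0) — executes, giving 0 — identical to its old value.
  build.gen: a read changed (omega.gen -1->0) — executes, giving 0 — identical to its old value.
  beta.gen: dirty, but its reads are unchanged (build.gen unchanged); cached 0 stands.
  alpha.gen: dirty, but its reads are unchanged (beta.gen unchanged); cached 0 stands.
  router.gen: dirty, but its reads are unchanged (beta.gen unchanged, tokens.gen unchanged); cached 0 stands.
  layout.gen: a read changed (cache.gen 1->0) — executes, giving 0 — identical to its old value.
  check.gen: dirty, but its reads are unchanged (layout.gen unchanged, alpha.gen unchanged); cached 0 stands.
  graph.gen: dirty, but its reads are unchanged (check.gen unchanged, layout.gen unchanged); cached 0 stands.
  stats.gen: dirty, but its reads are unchanged (check.gen unchanged, graph.gen unchanged); cached 0 stands.
  report.gen: dirty, but its reads are unchanged (stats.gen unchanged, check.gen unchanged); cached 0 stands.
  export.gen: dirty, but its reads are unchanged (report.gen unchanged); cached 0 stands.

Note where the cutoff bites: beta.gen is checked, finds nothing changed, and keeps its cache.

Demanding export.gen again yields 0.
6 target commands run: build.gen, cache.gen, kernel.gen, layout.gen, omega.gen, tokens.gen.
The nodes whose values change: cache.gen, kernel.gen, omega.gen, trace.txt.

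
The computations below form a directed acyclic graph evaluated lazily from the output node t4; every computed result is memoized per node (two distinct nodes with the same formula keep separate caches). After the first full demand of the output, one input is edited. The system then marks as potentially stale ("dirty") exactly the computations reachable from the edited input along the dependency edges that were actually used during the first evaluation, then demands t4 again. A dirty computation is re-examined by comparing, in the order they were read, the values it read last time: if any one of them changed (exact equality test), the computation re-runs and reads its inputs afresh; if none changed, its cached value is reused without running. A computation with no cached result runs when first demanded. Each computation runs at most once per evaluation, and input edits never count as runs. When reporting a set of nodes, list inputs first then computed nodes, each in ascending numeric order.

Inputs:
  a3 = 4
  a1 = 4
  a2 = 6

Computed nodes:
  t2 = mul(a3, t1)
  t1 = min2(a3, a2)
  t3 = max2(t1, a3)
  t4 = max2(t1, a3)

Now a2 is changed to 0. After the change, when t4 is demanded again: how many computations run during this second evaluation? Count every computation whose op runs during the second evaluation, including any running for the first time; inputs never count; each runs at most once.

2 computations run: t1, t4.

First demand of the output computes:
  t1 = min2(4, 6) = 4
  t4 = max2(4, 4) = 4

After the edit, cleaning proceeds:
  t1: a read changed (a2 6->0) — executes, giving 0.
  t4: a read changed (t1 4->0) — executes, giving 4 — identical to its old value.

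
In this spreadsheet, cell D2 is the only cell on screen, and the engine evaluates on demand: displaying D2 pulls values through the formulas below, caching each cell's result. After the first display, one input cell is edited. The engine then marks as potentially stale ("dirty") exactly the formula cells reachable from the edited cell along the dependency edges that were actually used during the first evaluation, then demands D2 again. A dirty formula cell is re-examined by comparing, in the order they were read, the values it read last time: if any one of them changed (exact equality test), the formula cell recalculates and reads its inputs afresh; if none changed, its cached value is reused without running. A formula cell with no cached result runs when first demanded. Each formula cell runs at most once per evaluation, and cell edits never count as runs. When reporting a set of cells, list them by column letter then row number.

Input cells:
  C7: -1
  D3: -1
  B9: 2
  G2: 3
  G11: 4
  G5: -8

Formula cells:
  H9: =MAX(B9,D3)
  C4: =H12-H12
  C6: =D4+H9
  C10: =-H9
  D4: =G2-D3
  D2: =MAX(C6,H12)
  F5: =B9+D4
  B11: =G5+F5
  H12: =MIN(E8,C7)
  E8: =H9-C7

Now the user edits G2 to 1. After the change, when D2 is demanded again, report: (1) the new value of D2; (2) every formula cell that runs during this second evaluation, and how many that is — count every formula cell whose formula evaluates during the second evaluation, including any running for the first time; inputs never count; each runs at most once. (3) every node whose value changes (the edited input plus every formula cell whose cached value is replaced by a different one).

D2 now evaluates to 4.
Run set: C6, D2, D4 (3 run).
Changed values: C6, D2, D4, G2.

Initial pass — values computed on the first demand:
  D4 = 3 - -1 = 4
  H9 = MAX(2, -1) = 2
  C6 = 4 + 2 = 6
  E8 = 2 - -1 = 3
  H12 = MIN(3, -1) = -1
  D2 = MAX(6, -1) = 6

Second demand — change propagation:
  D4: re-runs because G2 3->1; new result 2.
  C6: re-runs because D4 4->2; new result 4.
  D2: re-runs because C6 6->4; new result 4.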